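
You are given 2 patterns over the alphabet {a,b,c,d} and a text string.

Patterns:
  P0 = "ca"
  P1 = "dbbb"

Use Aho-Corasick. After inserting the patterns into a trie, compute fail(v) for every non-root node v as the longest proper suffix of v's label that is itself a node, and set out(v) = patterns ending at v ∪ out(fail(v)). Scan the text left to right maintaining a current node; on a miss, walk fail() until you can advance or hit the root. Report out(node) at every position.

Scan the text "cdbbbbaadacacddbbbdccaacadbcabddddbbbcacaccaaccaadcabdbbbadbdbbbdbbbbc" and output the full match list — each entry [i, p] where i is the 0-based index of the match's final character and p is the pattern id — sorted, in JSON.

Construct AC machine:
Trie (insert patterns):
  n0 'ε': c→1 d→3
  n1 'c': a→2
  n2 'ca': ·  [P0 ends]
  n3 'd': b→4
  n4 'db': b→5
  n5 'dbb': b→6
  n6 'dbbb': ·  [P1 ends]

Failure links (BFS by depth):
  n1('c'): parent n0 fail=0; on 'c' 0 → fail=0;  out ∅∪∅=∅
  n3('d'): parent n0 fail=0; on 'd' 0 → fail=0;  out ∅∪∅=∅
  n2('ca'): parent n1 fail=0; on 'a' 0 → fail=0;  out {0}∪∅={0}
  n4('db'): parent n3 fail=0; on 'b' 0 → fail=0;  out ∅∪∅=∅
  n5('dbb'): parent n4 fail=0; on 'b' 0 → fail=0;  out ∅∪∅=∅
  n6('dbbb'): parent n5 fail=0; on 'b' 0 → fail=0;  out {1}∪∅={1}

Scan:
pos 0 'c': at 1
pos 1 'd': at 3 (via fail)
pos 2 'b': at 4
pos 3 'b': at 5
pos 4 'b': at 6  → match P1@[1:4]
pos 5 'b': at 0 (via fail)
pos 6 'a': at 0
pos 7 'a': at 0
pos 8 'd': at 3
pos 9 'a': at 0 (via fail)
pos 10 'c': at 1
pos 11 'a': at 2  → match P0@[10:11]
pos 12 'c': at 1 (via fail)
pos 13 'd': at 3 (via fail)
pos 14 'd': at 3 (via fail)
pos 15 'b': at 4
pos 16 'b': at 5
pos 17 'b': at 6  → match P1@[14:17]
pos 18 'd': at 3 (via fail)
pos 19 'c': at 1 (via fail)
pos 20 'c': at 1 (via fail)
pos 21 'a': at 2  → match P0@[20:21]
pos 22 'a': at 0 (via fail)
pos 23 'c': at 1
pos 24 'a': at 2  → match P0@[23:24]
pos 25 'd': at 3 (via fail)
pos 26 'b': at 4
pos 27 'c': at 1 (via fail)
pos 28 'a': at 2  → match P0@[27:28]
pos 29 'b': at 0 (via fail)
pos 30 'd': at 3
pos 31 'd': at 3 (via fail)
pos 32 'd': at 3 (via fail)
pos 33 'd': at 3 (via fail)
pos 34 'b': at 4
pos 35 'b': at 5
pos 36 'b': at 6  → match P1@[33:36]
pos 37 'c': at 1 (via fail)
pos 38 'a': at 2  → match P0@[37:38]
pos 39 'c': at 1 (via fail)
pos 40 'a': at 2  → match P0@[39:40]
pos 41 'c': at 1 (via fail)
pos 42 'c': at 1 (via fail)
pos 43 'a': at 2  → match P0@[42:43]
pos 44 'a': at 0 (via fail)
pos 45 'c': at 1
pos 46 'c': at 1 (via fail)
pos 47 'a': at 2  → match P0@[46:47]
pos 48 'a': at 0 (via fail)
pos 49 'd': at 3
pos 50 'c': at 1 (via fail)
pos 51 'a': at 2  → match P0@[50:51]
pos 52 'b': at 0 (via fail)
pos 53 'd': at 3
pos 54 'b': at 4
pos 55 'b': at 5
pos 56 'b': at 6  → match P1@[53:56]
pos 57 'a': at 0 (via fail)
pos 58 'd': at 3
pos 59 'b': at 4
pos 60 'd': at 3 (via fail)
pos 61 'b': at 4
pos 62 'b': at 5
pos 63 'b': at 6  → match P1@[60:63]
pos 64 'd': at 3 (via fail)
pos 65 'b': at 4
pos 66 'b': at 5
pos 67 'b': at 6  → match P1@[64:67]
pos 68 'b': at 0 (via fail)
pos 69 'c': at 1

Result: [[4,1],[11,0],[17,1],[21,0],[24,0],[28,0],[36,1],[38,0],[40,0],[43,0],[47,0],[51,0],[56,1],[63,1],[67,1]]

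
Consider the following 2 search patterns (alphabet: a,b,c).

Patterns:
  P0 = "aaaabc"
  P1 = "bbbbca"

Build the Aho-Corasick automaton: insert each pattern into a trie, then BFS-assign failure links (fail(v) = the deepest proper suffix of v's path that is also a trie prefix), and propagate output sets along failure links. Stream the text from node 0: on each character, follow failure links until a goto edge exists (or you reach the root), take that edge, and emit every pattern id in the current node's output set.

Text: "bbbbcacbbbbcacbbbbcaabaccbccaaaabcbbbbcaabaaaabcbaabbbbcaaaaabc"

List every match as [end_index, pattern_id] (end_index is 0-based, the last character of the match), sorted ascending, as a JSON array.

Build:
Trie nodes:
  n0 'ε': a→1 b→7
  n1 'a': a→2
  n2 'aa': a→3
  n3 'aaa': a→4
  n4 'aaaa': b→5
  n5 'aaaab': c→6
  n6 'aaaabc': ·  [P0 ends]
  n7 'b': b→8
  n8 'bb': b→9
  n9 'bbb': b→10
  n10 'bbbb': c→11
  n11 'bbbbc': a→12
  n12 'bbbbca': ·  [P1 ends]

BFS fail/out derivation:
  fail(1) 'a': from fail(0)=0 chase 'a': 0 ⇒ 0;  out=∅∪out(0)=∅
  fail(7) 'b': from fail(0)=0 chase 'b': 0 ⇒ 0;  out=∅∪out(0)=∅
  fail(2) 'aa': from fail(1)=0 chase 'a': 0 ⇒ 1;  out=∅∪out(1)=∅
  fail(8) 'bb': from fail(7)=0 chase 'b': 0 ⇒ 7;  out=∅∪out(7)=∅
  fail(3) 'aaa': from fail(2)=1 chase 'a': 1 ⇒ 2;  out=∅∪out(2)=∅
  fail(9) 'bbb': from fail(8)=7 chase 'b': 7 ⇒ 8;  out=∅∪out(8)=∅
  fail(4) 'aaaa': from fail(3)=2 chase 'a': 2 ⇒ 3;  out=∅∪out(3)=∅
  fail(10) 'bbbb': from fail(9)=8 chase 'b': 8 ⇒ 9;  out=∅∪out(9)=∅
  fail(5) 'aaaab': from fail(4)=3 chase 'b': 3→2→1→0 ⇒ 7;  out=∅∪out(7)=∅
  fail(11) 'bbbbc': from fail(10)=9 chase 'c': 9→8→7→0 ⇒ 0;  out=∅∪out(0)=∅
  fail(6) 'aaaabc': from fail(5)=7 chase 'c': 7→0 ⇒ 0;  out={0}∪out(0)={0}
  fail(12) 'bbbbca': from fail(11)=0 chase 'a': 0 ⇒ 1;  out={1}∪out(1)={1}

Run:
[0] read 'b'  n0⇒n7
[1] read 'b'  n7⇒n8
[2] read 'b'  n8⇒n9
[3] read 'b'  n9⇒n10
[4] read 'c'  n10⇒n11
[5] read 'a'  n11⇒n12  emit P1@[0:5]
[6] read 'c'  n12⇒n0 ·f
[7] read 'b'  n0⇒n7
[8] read 'b'  n7⇒n8
[9] read 'b'  n8⇒n9
[10] read 'b'  n9⇒n10
[11] read 'c'  n10⇒n11
[12] read 'a'  n11⇒n12  emit P1@[7:12]
[13] read 'c'  n12⇒n0 ·f
[14] read 'b'  n0⇒n7
[15] read 'b'  n7⇒n8
[16] read 'b'  n8⇒n9
[17] read 'b'  n9⇒n10
[18] read 'c'  n10⇒n11
[19] read 'a'  n11⇒n12  emit P1@[14:19]
[20] read 'a'  n12⇒n2 ·f
[21] read 'b'  n2⇒n7 ·f
[22] read 'a'  n7⇒n1 ·f
[23] read 'c'  n1⇒n0 ·f
[24] read 'c'  n0⇒n0
[25] read 'b'  n0⇒n7
[26] read 'c'  n7⇒n0 ·f
[27] read 'c'  n0⇒n0
[28] read 'a'  n0⇒n1
[29] read 'a'  n1⇒n2
[30] read 'a'  n2⇒n3
[31] read 'a'  n3⇒n4
[32] read 'b'  n4⇒n5
[33] read 'c'  n5⇒n6  emit P0@[28:33]
[34] read 'b'  n6⇒n7 ·f
[35] read 'b'  n7⇒n8
[36] read 'b'  n8⇒n9
[37] read 'b'  n9⇒n10
[38] read 'c'  n10⇒n11
[39] read 'a'  n11⇒n12  emit P1@[34:39]
[40] read 'a'  n12⇒n2 ·f
[41] read 'b'  n2⇒n7 ·f
[42] read 'a'  n7⇒n1 ·f
[43] read 'a'  n1⇒n2
[44] read 'a'  n2⇒n3
[45] read 'a'  n3⇒n4
[46] read 'b'  n4⇒n5
[47] read 'c'  n5⇒n6  emit P0@[42:47]
[48] read 'b'  n6⇒n7 ·f
[49] read 'a'  n7⇒n1 ·f
[50] read 'a'  n1⇒n2
[51] read 'b'  n2⇒n7 ·f
[52] read 'b'  n7⇒n8
[53] read 'b'  n8⇒n9
[54] read 'b'  n9⇒n10
[55] read 'c'  n10⇒n11
[56] read 'a'  n11⇒n12  emit P1@[51:56]
[57] read 'a'  n12⇒n2 ·f
[58] read 'a'  n2⇒n3
[59] read 'a'  n3⇒n4
[60] read 'a'  n4⇒n4 ·f
[61] read 'b'  n4⇒n5
[62] read 'c'  n5⇒n6  emit P0@[57:62]

All matches (sorted): [[5,1],[12,1],[19,1],[33,0],[39,1],[47,0],[56,1],[62,0]]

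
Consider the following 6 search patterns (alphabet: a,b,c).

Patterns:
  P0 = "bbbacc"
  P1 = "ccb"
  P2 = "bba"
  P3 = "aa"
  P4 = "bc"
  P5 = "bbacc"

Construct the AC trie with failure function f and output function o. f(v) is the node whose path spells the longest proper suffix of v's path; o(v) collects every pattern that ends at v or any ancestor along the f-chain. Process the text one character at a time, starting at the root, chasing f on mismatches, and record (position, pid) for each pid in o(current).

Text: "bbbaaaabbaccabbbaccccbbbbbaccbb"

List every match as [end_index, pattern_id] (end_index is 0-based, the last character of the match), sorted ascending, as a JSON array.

Build automaton:
Trie (insert patterns):
  n0 'ε': a→11 b→1 c→7
  n1 'b': b→2 c→13
  n2 'bb': a→10 b→3
  n3 'bbb': a→4
  n4 'bbba': c→5
  n5 'bbbac': c→6
  n6 'bbbacc': ·  [P0 ends]
  n7 'c': c→8
  n8 'cc': b→9
  n9 'ccb': ·  [P1 ends]
  n10 'bba': c→14  [P2 ends]
  n11 'a': a→12
  n12 'aa': ·  [P3 ends]
  n13 'bc': ·  [P4 ends]
  n14 'bbac': c→15
  n15 'bbacc': ·  [P5 ends]

BFS fail/out derivation:
  fail(1) 'b': from fail(0)=0 chase 'b': 0 ⇒ 0;  out=∅∪out(0)=∅
  fail(7) 'c': from fail(0)=0 chase 'c': 0 ⇒ 0;  out=∅∪out(0)=∅
  fail(11) 'a': from fail(0)=0 chase 'a': 0 ⇒ 0;  out=∅∪out(0)=∅
  fail(2) 'bb': from fail(1)=0 chase 'b': 0 ⇒ 1;  out=∅∪out(1)=∅
  fail(8) 'cc': from fail(7)=0 chase 'c': 0 ⇒ 7;  out=∅∪out(7)=∅
  fail(12) 'aa': from fail(11)=0 chase 'a': 0 ⇒ 11;  out={3}∪out(11)={3}
  fail(13) 'bc': from fail(1)=0 chase 'c': 0 ⇒ 7;  out={4}∪out(7)={4}
  fail(3) 'bbb': from fail(2)=1 chase 'b': 1 ⇒ 2;  out=∅∪out(2)=∅
  fail(9) 'ccb': from fail(8)=7 chase 'b': 7→0 ⇒ 1;  out={1}∪out(1)={1}
  fail(10) 'bba': from fail(2)=1 chase 'a': 1→0 ⇒ 11;  out={2}∪out(11)={2}
  fail(4) 'bbba': from fail(3)=2 chase 'a': 2 ⇒ 10;  out=∅∪out(10)={2}
  fail(14) 'bbac': from fail(10)=11 chase 'c': 11→0 ⇒ 7;  out=∅∪out(7)=∅
  fail(5) 'bbbac': from fail(4)=10 chase 'c': 10 ⇒ 14;  out=∅∪out(14)=∅
  fail(15) 'bbacc': from fail(14)=7 chase 'c': 7 ⇒ 8;  out={5}∪out(8)={5}
  fail(6) 'bbbacc': from fail(5)=14 chase 'c': 14 ⇒ 15;  out={0}∪out(15)={0,5}

Text stream:
i=0 'b': node 0→1
i=1 'b': node 1→2
i=2 'b': node 2→3
i=3 'a': node 3→4  emit P2@[1:3]
i=4 'a': node 4→12 (fail-walked)  emit P3@[3:4]
i=5 'a': node 12→12 (fail-walked)  emit P3@[4:5]
i=6 'a': node 12→12 (fail-walked)  emit P3@[5:6]
i=7 'b': node 12→1 (fail-walked)
i=8 'b': node 1→2
i=9 'a': node 2→10  emit P2@[7:9]
i=10 'c': node 10→14
i=11 'c': node 14→15  emit P5@[7:11]
i=12 'a': node 15→11 (fail-walked)
i=13 'b': node 11→1 (fail-walked)
i=14 'b': node 1→2
i=15 'b': node 2→3
i=16 'a': node 3→4  emit P2@[14:16]
i=17 'c': node 4→5
i=18 'c': node 5→6  emit P0@[13:18],P5@[14:18]
i=19 'c': node 6→8 (fail-walked)
i=20 'c': node 8→8 (fail-walked)
i=21 'b': node 8→9  emit P1@[19:21]
i=22 'b': node 9→2 (fail-walked)
i=23 'b': node 2→3
i=24 'b': node 3→3 (fail-walked)
i=25 'b': node 3→3 (fail-walked)
i=26 'a': node 3→4  emit P2@[24:26]
i=27 'c': node 4→5
i=28 'c': node 5→6  emit P0@[23:28],P5@[24:28]
i=29 'b': node 6→9 (fail-walked)  emit P1@[27:29]
i=30 'b': node 9→2 (fail-walked)

Matches: [[3,2],[4,3],[5,3],[6,3],[9,2],[11,5],[16,2],[18,0],[18,5],[21,1],[26,2],[28,0],[28,5],[29,1]]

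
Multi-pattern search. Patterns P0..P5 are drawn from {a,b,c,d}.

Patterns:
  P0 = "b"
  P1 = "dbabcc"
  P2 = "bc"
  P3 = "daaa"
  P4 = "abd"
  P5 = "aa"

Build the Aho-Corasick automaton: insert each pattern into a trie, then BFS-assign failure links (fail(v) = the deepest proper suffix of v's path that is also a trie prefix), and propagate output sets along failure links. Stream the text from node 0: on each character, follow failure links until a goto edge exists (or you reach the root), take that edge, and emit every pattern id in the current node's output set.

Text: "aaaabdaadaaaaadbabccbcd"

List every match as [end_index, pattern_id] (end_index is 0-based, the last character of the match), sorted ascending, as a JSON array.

Construct AC machine:
Trie (insert patterns):
  0='ε' goto a→12 b→1 d→2
  1='b' goto c→8  [P0 ends]
  2='d' goto a→9 b→3
  3='db' goto a→4
  4='dba' goto b→5
  5='dbab' goto c→6
  6='dbabc' goto c→7
  7='dbabcc' goto ·  [P1 ends]
  8='bc' goto ·  [P2 ends]
  9='da' goto a→10
  10='daa' goto a→11
  11='daaa' goto ·  [P3 ends]
  12='a' goto a→15 b→13
  13='ab' goto d→14
  14='abd' goto ·  [P4 ends]
  15='aa' goto ·  [P5 ends]

Failure links (BFS by depth):
  fail(1) 'b': from fail(0)=0 chase 'b': 0 ⇒ 0;  out={0}∪out(0)={0}
  fail(2) 'd': from fail(0)=0 chase 'd': 0 ⇒ 0;  out=∅∪out(0)=∅
  fail(12) 'a': from fail(0)=0 chase 'a': 0 ⇒ 0;  out=∅∪out(0)=∅
  fail(3) 'db': from fail(2)=0 chase 'b': 0 ⇒ 1;  out=∅∪out(1)={0}
  fail(8) 'bc': from fail(1)=0 chase 'c': 0 ⇒ 0;  out={2}∪out(0)={2}
  fail(9) 'da': from fail(2)=0 chase 'a': 0 ⇒ 12;  out=∅∪out(12)=∅
  fail(13) 'ab': from fail(12)=0 chase 'b': 0 ⇒ 1;  out=∅∪out(1)={0}
  fail(15) 'aa': from fail(12)=0 chase 'a': 0 ⇒ 12;  out={5}∪out(12)={5}
  fail(4) 'dba': from fail(3)=1 chase 'a': 1→0 ⇒ 12;  out=∅∪out(12)=∅
  fail(10) 'daa': from fail(9)=12 chase 'a': 12 ⇒ 15;  out=∅∪out(15)={5}
  fail(14) 'abd': from fail(13)=1 chase 'd': 1→0 ⇒ 2;  out={4}∪out(2)={4}
  fail(5) 'dbab': from fail(4)=12 chase 'b': 12 ⇒ 13;  out=∅∪out(13)={0}
  fail(11) 'daaa': from fail(10)=15 chase 'a': 15→12 ⇒ 15;  out={3}∪out(15)={3,5}
  fail(6) 'dbabc': from fail(5)=13 chase 'c': 13→1 ⇒ 8;  out=∅∪out(8)={2}
  fail(7) 'dbabcc': from fail(6)=8 chase 'c': 8→0 ⇒ 0;  out={1}∪out(0)={1}

Run:
pos 0 'a': at 12
pos 1 'a': at 15  emit P5@[0:1]
pos 2 'a': at 15 (via fail)  emit P5@[1:2]
pos 3 'a': at 15 (via fail)  emit P5@[2:3]
pos 4 'b': at 13 (via fail)  emit P0@[4:4]
pos 5 'd': at 14  emit P4@[3:5]
pos 6 'a': at 9 (via fail)
pos 7 'a': at 10  emit P5@[6:7]
pos 8 'd': at 2 (via fail)
pos 9 'a': at 9
pos 10 'a': at 10  emit P5@[9:10]
pos 11 'a': at 11  emit P3@[8:11],P5@[10:11]
pos 12 'a': at 15 (via fail)  emit P5@[11:12]
pos 13 'a': at 15 (via fail)  emit P5@[12:13]
pos 14 'd': at 2 (via fail)
pos 15 'b': at 3  emit P0@[15:15]
pos 16 'a': at 4
pos 17 'b': at 5  emit P0@[17:17]
pos 18 'c': at 6  emit P2@[17:18]
pos 19 'c': at 7  emit P1@[14:19]
pos 20 'b': at 1 (via fail)  emit P0@[20:20]
pos 21 'c': at 8  emit P2@[20:21]
pos 22 'd': at 2 (via fail)

Result: [[1,5],[2,5],[3,5],[4,0],[5,4],[7,5],[10,5],[11,3],[11,5],[12,5],[13,5],[15,0],[17,0],[18,2],[19,1],[20,0],[21,2]]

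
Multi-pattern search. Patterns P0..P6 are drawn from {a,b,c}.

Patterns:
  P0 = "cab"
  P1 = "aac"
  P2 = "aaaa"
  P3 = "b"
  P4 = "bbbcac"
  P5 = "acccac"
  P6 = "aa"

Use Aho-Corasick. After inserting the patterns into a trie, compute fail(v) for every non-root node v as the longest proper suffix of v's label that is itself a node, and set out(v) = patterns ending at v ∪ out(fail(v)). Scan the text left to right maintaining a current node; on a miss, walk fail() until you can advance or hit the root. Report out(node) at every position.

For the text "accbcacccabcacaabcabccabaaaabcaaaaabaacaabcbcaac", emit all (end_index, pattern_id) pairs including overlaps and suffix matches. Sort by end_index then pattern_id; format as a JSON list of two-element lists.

Build automaton:
Trie (insert patterns):
  0='ε' goto a→4 b→9 c→1
  1='c' goto a→2
  2='ca' goto b→3
  3='cab' goto ·  ←P0
  4='a' goto a→5 c→15
  5='aa' goto a→7 c→6  ←P6
  6='aac' goto ·  ←P1
  7='aaa' goto a→8
  8='aaaa' goto ·  ←P2
  9='b' goto b→10  ←P3
  10='bb' goto b→11
  11='bbb' goto c→12
  12='bbbc' goto a→13
  13='bbbca' goto c→14
  14='bbbcac' goto ·  ←P4
  15='ac' goto c→16
  16='acc' goto c→17
  17='accc' goto a→18
  18='accca' goto c→19
  19='acccac' goto ·  ←P5

Failure links (BFS by depth):
  n1('c'): parent n0 fail=0; on 'c' 0 → fail=0;  out ∅∪∅=∅
  n4('a'): parent n0 fail=0; on 'a' 0 → fail=0;  out ∅∪∅=∅
  n9('b'): parent n0 fail=0; on 'b' 0 → fail=0;  out {3}∪∅={3}
  n2('ca'): parent n1 fail=0; on 'a' 0 → fail=4;  out ∅∪∅=∅
  n5('aa'): parent n4 fail=0; on 'a' 0 → fail=4;  out {6}∪∅={6}
  n10('bb'): parent n9 fail=0; on 'b' 0 → fail=9;  out ∅∪{3}={3}
  n15('ac'): parent n4 fail=0; on 'c' 0 → fail=1;  out ∅∪∅=∅
  n3('cab'): parent n2 fail=4; on 'b' 4→0 → fail=9;  out {0}∪{3}={0,3}
  n6('aac'): parent n5 fail=4; on 'c' 4 → fail=15;  out {1}∪∅={1}
  n7('aaa'): parent n5 fail=4; on 'a' 4 → fail=5;  out ∅∪{6}={6}
  n11('bbb'): parent n10 fail=9; on 'b' 9 → fail=10;  out ∅∪{3}={3}
  n16('acc'): parent n15 fail=1; on 'c' 1→0 → fail=1;  out ∅∪∅=∅
  n8('aaaa'): parent n7 fail=5; on 'a' 5 → fail=7;  out {2}∪{6}={2,6}
  n12('bbbc'): parent n11 fail=10; on 'c' 10→9→0 → fail=1;  out ∅∪∅=∅
  n17('accc'): parent n16 fail=1; on 'c' 1→0 → fail=1;  out ∅∪∅=∅
  n13('bbbca'): parent n12 fail=1; on 'a' 1 → fail=2;  out ∅∪∅=∅
  n18('accca'): parent n17 fail=1; on 'a' 1 → fail=2;  out ∅∪∅=∅
  n14('bbbcac'): parent n13 fail=2; on 'c' 2→4 → fail=15;  out {4}∪∅={4}
  n19('acccac'): parent n18 fail=2; on 'c' 2→4 → fail=15;  out {5}∪∅={5}

Scan:
i=0 'a': node 0→4
i=1 'c': node 4→15
i=2 'c': node 15→16
i=3 'b': node 16→9 (via fail)  ** P3@[3:3]
i=4 'c': node 9→1 (via fail)
i=5 'a': node 1→2
i=6 'c': node 2→15 (via fail)
i=7 'c': node 15→16
i=8 'c': node 16→17
i=9 'a': node 17→18
i=10 'b': node 18→3 (via fail)  ** P0@[8:10],P3@[10:10]
i=11 'c': node 3→1 (via fail)
i=12 'a': node 1→2
i=13 'c': node 2→15 (via fail)
i=14 'a': node 15→2 (via fail)
i=15 'a': node 2→5 (via fail)  ** P6@[14:15]
i=16 'b': node 5→9 (via fail)  ** P3@[16:16]
i=17 'c': node 9→1 (via fail)
i=18 'a': node 1→2
i=19 'b': node 2→3  ** P0@[17:19],P3@[19:19]
i=20 'c': node 3→1 (via fail)
i=21 'c': node 1→1 (via fail)
i=22 'a': node 1→2
i=23 'b': node 2→3  ** P0@[21:23],P3@[23:23]
i=24 'a': node 3→4 (via fail)
i=25 'a': node 4→5  ** P6@[24:25]
i=26 'a': node 5→7  ** P6@[25:26]
i=27 'a': node 7→8  ** P2@[24:27],P6@[26:27]
i=28 'b': node 8→9 (via fail)  ** P3@[28:28]
i=29 'c': node 9→1 (via fail)
i=30 'a': node 1→2
i=31 'a': node 2→5 (via fail)  ** P6@[30:31]
i=32 'a': node 5→7  ** P6@[31:32]
i=33 'a': node 7→8  ** P2@[30:33],P6@[32:33]
i=34 'a': node 8→8 (via fail)  ** P2@[31:34],P6@[33:34]
i=35 'b': node 8→9 (via fail)  ** P3@[35:35]
i=36 'a': node 9→4 (via fail)
i=37 'a': node 4→5  ** P6@[36:37]
i=38 'c': node 5→6  ** P1@[36:38]
i=39 'a': node 6→2 (via fail)
i=40 'a': node 2→5 (via fail)  ** P6@[39:40]
i=41 'b': node 5→9 (via fail)  ** P3@[41:41]
i=42 'c': node 9→1 (via fail)
i=43 'b': node 1→9 (via fail)  ** P3@[43:43]
i=44 'c': node 9→1 (via fail)
i=45 'a': node 1→2
i=46 'a': node 2→5 (via fail)  ** P6@[45:46]
i=47 'c': node 5→6  ** P1@[45:47]

All matches (sorted): [[3,3],[10,0],[10,3],[15,6],[16,3],[19,0],[19,3],[23,0],[23,3],[25,6],[26,6],[27,2],[27,6],[28,3],[31,6],[32,6],[33,2],[33,6],[34,2],[34,6],[35,3],[37,6],[38,1],[40,6],[41,3],[43,3],[46,6],[47,1]]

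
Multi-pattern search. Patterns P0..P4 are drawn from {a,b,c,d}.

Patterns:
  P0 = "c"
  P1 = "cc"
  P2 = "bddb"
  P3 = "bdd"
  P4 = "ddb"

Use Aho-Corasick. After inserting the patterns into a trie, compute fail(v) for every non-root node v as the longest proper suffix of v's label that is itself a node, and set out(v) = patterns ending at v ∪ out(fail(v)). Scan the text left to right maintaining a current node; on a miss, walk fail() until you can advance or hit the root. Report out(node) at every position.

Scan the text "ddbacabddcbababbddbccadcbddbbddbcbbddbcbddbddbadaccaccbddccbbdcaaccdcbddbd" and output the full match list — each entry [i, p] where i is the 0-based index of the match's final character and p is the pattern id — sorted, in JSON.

Build:
Trie nodes:
  0='ε' goto b→3 c→1 d→7
  1='c' goto c→2  ←P0
  2='cc' goto ·  ←P1
  3='b' goto d→4
  4='bd' goto d→5
  5='bdd' goto b→6  ←P3
  6='bddb' goto ·  ←P2
  7='d' goto d→8
  8='dd' goto b→9
  9='ddb' goto ·  ←P4

BFS fail/out derivation:
  n1('c'): parent n0 fail=0; on 'c' 0 → fail=0;  out {0}∪∅={0}
  n3('b'): parent n0 fail=0; on 'b' 0 → fail=0;  out ∅∪∅=∅
  n7('d'): parent n0 fail=0; on 'd' 0 → fail=0;  out ∅∪∅=∅
  n2('cc'): parent n1 fail=0; on 'c' 0 → fail=1;  out {1}∪{0}={0,1}
  n4('bd'): parent n3 fail=0; on 'd' 0 → fail=7;  out ∅∪∅=∅
  n8('dd'): parent n7 fail=0; on 'd' 0 → fail=7;  out ∅∪∅=∅
  n5('bdd'): parent n4 fail=7; on 'd' 7 → fail=8;  out {3}∪∅={3}
  n9('ddb'): parent n8 fail=7; on 'b' 7→0 → fail=3;  out {4}∪∅={4}
  n6('bddb'): parent n5 fail=8; on 'b' 8 → fail=9;  out {2}∪{4}={2,4}

Run:
[0] read 'd'  n0⇒n7
[1] read 'd'  n7⇒n8
[2] read 'b'  n8⇒n9  → match P4@[0:2]
[3] read 'a'  n9⇒n0 ·f
[4] read 'c'  n0⇒n1  → match P0@[4:4]
[5] read 'a'  n1⇒n0 ·f
[6] read 'b'  n0⇒n3
[7] read 'd'  n3⇒n4
[8] read 'd'  n4⇒n5  → match P3@[6:8]
[9] read 'c'  n5⇒n1 ·f  → match P0@[9:9]
[10] read 'b'  n1⇒n3 ·f
[11] read 'a'  n3⇒n0 ·f
[12] read 'b'  n0⇒n3
[13] read 'a'  n3⇒n0 ·f
[14] read 'b'  n0⇒n3
[15] read 'b'  n3⇒n3 ·f
[16] read 'd'  n3⇒n4
[17] read 'd'  n4⇒n5  → match P3@[15:17]
[18] read 'b'  n5⇒n6  → match P2@[15:18],P4@[16:18]
[19] read 'c'  n6⇒n1 ·f  → match P0@[19:19]
[20] read 'c'  n1⇒n2  → match P0@[20:20],P1@[19:20]
[21] read 'a'  n2⇒n0 ·f
[22] read 'd'  n0⇒n7
[23] read 'c'  n7⇒n1 ·f  → match P0@[23:23]
[24] read 'b'  n1⇒n3 ·f
[25] read 'd'  n3⇒n4
[26] read 'd'  n4⇒n5  → match P3@[24:26]
[27] read 'b'  n5⇒n6  → match P2@[24:27],P4@[25:27]
[28] read 'b'  n6⇒n3 ·f
[29] read 'd'  n3⇒n4
[30] read 'd'  n4⇒n5  → match P3@[28:30]
[31] read 'b'  n5⇒n6  → match P2@[28:31],P4@[29:31]
[32] read 'c'  n6⇒n1 ·f  → match P0@[32:32]
[33] read 'b'  n1⇒n3 ·f
[34] read 'b'  n3⇒n3 ·f
[35] read 'd'  n3⇒n4
[36] read 'd'  n4⇒n5  → match P3@[34:36]
[37] read 'b'  n5⇒n6  → match P2@[34:37],P4@[35:37]
[38] read 'c'  n6⇒n1 ·f  → match P0@[38:38]
[39] read 'b'  n1⇒n3 ·f
[40] read 'd'  n3⇒n4
[41] read 'd'  n4⇒n5  → match P3@[39:41]
[42] read 'b'  n5⇒n6  → match P2@[39:42],P4@[40:42]
[43] read 'd'  n6⇒n4 ·f
[44] read 'd'  n4⇒n5  → match P3@[42:44]
[45] read 'b'  n5⇒n6  → match P2@[42:45],P4@[43:45]
[46] read 'a'  n6⇒n0 ·f
[47] read 'd'  n0⇒n7
[48] read 'a'  n7⇒n0 ·f
[49] read 'c'  n0⇒n1  → match P0@[49:49]
[50] read 'c'  n1⇒n2  → match P0@[50:50],P1@[49:50]
[51] read 'a'  n2⇒n0 ·f
[52] read 'c'  n0⇒n1  → match P0@[52:52]
[53] read 'c'  n1⇒n2  → match P0@[53:53],P1@[52:53]
[54] read 'b'  n2⇒n3 ·f
[55] read 'd'  n3⇒n4
[56] read 'd'  n4⇒n5  → match P3@[54:56]
[57] read 'c'  n5⇒n1 ·f  → match P0@[57:57]
[58] read 'c'  n1⇒n2  → match P0@[58:58],P1@[57:58]
[59] read 'b'  n2⇒n3 ·f
[60] read 'b'  n3⇒n3 ·f
[61] read 'd'  n3⇒n4
[62] read 'c'  n4⇒n1 ·f  → match P0@[62:62]
[63] read 'a'  n1⇒n0 ·f
[64] read 'a'  n0⇒n0
[65] read 'c'  n0⇒n1  → match P0@[65:65]
[66] read 'c'  n1⇒n2  → match P0@[66:66],P1@[65:66]
[67] read 'd'  n2⇒n7 ·f
[68] read 'c'  n7⇒n1 ·f  → match P0@[68:68]
[69] read 'b'  n1⇒n3 ·f
[70] read 'd'  n3⇒n4
[71] read 'd'  n4⇒n5  → match P3@[69:71]
[72] read 'b'  n5⇒n6  → match P2@[69:72],P4@[70:72]
[73] read 'd'  n6⇒n4 ·f

Matches: [[2,4],[4,0],[8,3],[9,0],[17,3],[18,2],[18,4],[19,0],[20,0],[20,1],[23,0],[26,3],[27,2],[27,4],[30,3],[31,2],[31,4],[32,0],[36,3],[37,2],[37,4],[38,0],[41,3],[42,2],[42,4],[44,3],[45,2],[45,4],[49,0],[50,0],[50,1],[52,0],[53,0],[53,1],[56,3],[57,0],[58,0],[58,1],[62,0],[65,0],[66,0],[66,1],[68,0],[71,3],[72,2],[72,4]]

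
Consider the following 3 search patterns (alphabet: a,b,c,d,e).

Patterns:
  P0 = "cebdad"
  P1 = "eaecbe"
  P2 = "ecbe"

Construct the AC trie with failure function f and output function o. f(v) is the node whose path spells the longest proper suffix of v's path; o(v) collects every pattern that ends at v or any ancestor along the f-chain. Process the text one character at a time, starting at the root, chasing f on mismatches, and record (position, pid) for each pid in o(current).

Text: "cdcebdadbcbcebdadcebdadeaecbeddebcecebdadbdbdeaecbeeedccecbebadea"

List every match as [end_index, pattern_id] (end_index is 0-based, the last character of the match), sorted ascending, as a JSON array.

Build:
Trie (insert patterns):
  n0 'ε': c→1 e→7
  n1 'c': e→2
  n2 'ce': b→3
  n3 'ceb': d→4
  n4 'cebd': a→5
  n5 'cebda': d→6
  n6 'cebdad': ·  [P0 ends]
  n7 'e': a→8 c→13
  n8 'ea': e→9
  n9 'eae': c→10
  n10 'eaec': b→11
  n11 'eaecb': e→12
  n12 'eaecbe': ·  [P1 ends]
  n13 'ec': b→14
  n14 'ecb': e→15
  n15 'ecbe': ·  [P2 ends]

BFS fail/out derivation:
  n1('c'): parent n0 fail=0; on 'c' 0 → fail=0;  out ∅∪∅=∅
  n7('e'): parent n0 fail=0; on 'e' 0 → fail=0;  out ∅∪∅=∅
  n2('ce'): parent n1 fail=0; on 'e' 0 → fail=7;  out ∅∪∅=∅
  n8('ea'): parent n7 fail=0; on 'a' 0 → fail=0;  out ∅∪∅=∅
  n13('ec'): parent n7 fail=0; on 'c' 0 → fail=1;  out ∅∪∅=∅
  n3('ceb'): parent n2 fail=7; on 'b' 7→0 → fail=0;  out ∅∪∅=∅
  n9('eae'): parent n8 fail=0; on 'e' 0 → fail=7;  out ∅∪∅=∅
  n14('ecb'): parent n13 fail=1; on 'b' 1→0 → fail=0;  out ∅∪∅=∅
  n4('cebd'): parent n3 fail=0; on 'd' 0 → fail=0;  out ∅∪∅=∅
  n10('eaec'): parent n9 fail=7; on 'c' 7 → fail=13;  out ∅∪∅=∅
  n15('ecbe'): parent n14 fail=0; on 'e' 0 → fail=7;  out {2}∪∅={2}
  n5('cebda'): parent n4 fail=0; on 'a' 0 → fail=0;  out ∅∪∅=∅
  n11('eaecb'): parent n10 fail=13; on 'b' 13 → fail=14;  out ∅∪∅=∅
  n6('cebdad'): parent n5 fail=0; on 'd' 0 → fail=0;  out {0}∪∅={0}
  n12('eaecbe'): parent n11 fail=14; on 'e' 14 → fail=15;  out {1}∪{2}={1,2}

Run:
[0] read 'c'  n0⇒n1
[1] read 'd'  n1⇒n0 (fail-walked)
[2] read 'c'  n0⇒n1
[3] read 'e'  n1⇒n2
[4] read 'b'  n2⇒n3
[5] read 'd'  n3⇒n4
[6] read 'a'  n4⇒n5
[7] read 'd'  n5⇒n6  ** P0@[2:7]
[8] read 'b'  n6⇒n0 (fail-walked)
[9] read 'c'  n0⇒n1
[10] read 'b'  n1⇒n0 (fail-walked)
[11] read 'c'  n0⇒n1
[12] read 'e'  n1⇒n2
[13] read 'b'  n2⇒n3
[14] read 'd'  n3⇒n4
[15] read 'a'  n4⇒n5
[16] read 'd'  n5⇒n6  ** P0@[11:16]
[17] read 'c'  n6⇒n1 (fail-walked)
[18] read 'e'  n1⇒n2
[19] read 'b'  n2⇒n3
[20] read 'd'  n3⇒n4
[21] read 'a'  n4⇒n5
[22] read 'd'  n5⇒n6  ** P0@[17:22]
[23] read 'e'  n6⇒n7 (fail-walked)
[24] read 'a'  n7⇒n8
[25] read 'e'  n8⇒n9
[26] read 'c'  n9⇒n10
[27] read 'b'  n10⇒n11
[28] read 'e'  n11⇒n12  ** P1@[23:28],P2@[25:28]
[29] read 'd'  n12⇒n0 (fail-walked)
[30] read 'd'  n0⇒n0
[31] read 'e'  n0⇒n7
[32] read 'b'  n7⇒n0 (fail-walked)
[33] read 'c'  n0⇒n1
[34] read 'e'  n1⇒n2
[35] read 'c'  n2⇒n13 (fail-walked)
[36] read 'e'  n13⇒n2 (fail-walked)
[37] read 'b'  n2⇒n3
[38] read 'd'  n3⇒n4
[39] read 'a'  n4⇒n5
[40] read 'd'  n5⇒n6  ** P0@[35:40]
[41] read 'b'  n6⇒n0 (fail-walked)
[42] read 'd'  n0⇒n0
[43] read 'b'  n0⇒n0
[44] read 'd'  n0⇒n0
[45] read 'e'  n0⇒n7
[46] read 'a'  n7⇒n8
[47] read 'e'  n8⇒n9
[48] read 'c'  n9⇒n10
[49] read 'b'  n10⇒n11
[50] read 'e'  n11⇒n12  ** P1@[45:50],P2@[47:50]
[51] read 'e'  n12⇒n7 (fail-walked)
[52] read 'e'  n7⇒n7 (fail-walked)
[53] read 'd'  n7⇒n0 (fail-walked)
[54] read 'c'  n0⇒n1
[55] read 'c'  n1⇒n1 (fail-walked)
[56] read 'e'  n1⇒n2
[57] read 'c'  n2⇒n13 (fail-walked)
[58] read 'b'  n13⇒n14
[59] read 'e'  n14⇒n15  ** P2@[56:59]
[60] read 'b'  n15⇒n0 (fail-walked)
[61] read 'a'  n0⇒n0
[62] read 'd'  n0⇒n0
[63] read 'e'  n0⇒n7
[64] read 'a'  n7⇒n8

All matches (sorted): [[7,0],[16,0],[22,0],[28,1],[28,2],[40,0],[50,1],[50,2],[59,2]]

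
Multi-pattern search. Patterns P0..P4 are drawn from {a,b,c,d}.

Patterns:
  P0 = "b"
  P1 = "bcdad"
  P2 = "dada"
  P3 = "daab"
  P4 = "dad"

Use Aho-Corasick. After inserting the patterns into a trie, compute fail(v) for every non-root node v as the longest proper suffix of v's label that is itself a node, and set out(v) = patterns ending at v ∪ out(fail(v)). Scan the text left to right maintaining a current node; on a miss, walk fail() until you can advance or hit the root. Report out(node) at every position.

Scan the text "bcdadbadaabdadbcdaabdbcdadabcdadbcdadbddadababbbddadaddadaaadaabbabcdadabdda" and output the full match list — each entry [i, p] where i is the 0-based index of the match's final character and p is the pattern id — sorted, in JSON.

Construct AC machine:
Trie nodes:
  n0 'ε': b→1 d→6
  n1 'b': c→2  [P0 ends]
  n2 'bc': d→3
  n3 'bcd': a→4
  n4 'bcda': d→5
  n5 'bcdad': ·  [P1 ends]
  n6 'd': a→7
  n7 'da': a→10 d→8
  n8 'dad': a→9  [P4 ends]
  n9 'dada': ·  [P2 ends]
  n10 'daa': b→11
  n11 'daab': ·  [P3 ends]

Failure links (BFS by depth):
  fail(1) 'b': from fail(0)=0 chase 'b': 0 ⇒ 0;  out={0}∪out(0)={0}
  fail(6) 'd': from fail(0)=0 chase 'd': 0 ⇒ 0;  out=∅∪out(0)=∅
  fail(2) 'bc': from fail(1)=0 chase 'c': 0 ⇒ 0;  out=∅∪out(0)=∅
  fail(7) 'da': from fail(6)=0 chase 'a': 0 ⇒ 0;  out=∅∪out(0)=∅
  fail(3) 'bcd': from fail(2)=0 chase 'd': 0 ⇒ 6;  out=∅∪out(6)=∅
  fail(8) 'dad': from fail(7)=0 chase 'd': 0 ⇒ 6;  out={4}∪out(6)={4}
  fail(10) 'daa': from fail(7)=0 chase 'a': 0 ⇒ 0;  out=∅∪out(0)=∅
  fail(4) 'bcda': from fail(3)=6 chase 'a': 6 ⇒ 7;  out=∅∪out(7)=∅
  fail(9) 'dada': from fail(8)=6 chase 'a': 6 ⇒ 7;  out={2}∪out(7)={2}
  fail(11) 'daab': from fail(10)=0 chase 'b': 0 ⇒ 1;  out={3}∪out(1)={0,3}
  fail(5) 'bcdad': from fail(4)=7 chase 'd': 7 ⇒ 8;  out={1}∪out(8)={1,4}

Scan:
[0] read 'b'  n0⇒n1  → match P0@[0:0]
[1] read 'c'  n1⇒n2
[2] read 'd'  n2⇒n3
[3] read 'a'  n3⇒n4
[4] read 'd'  n4⇒n5  → match P1@[0:4],P4@[2:4]
[5] read 'b'  n5⇒n1 ·f  → match P0@[5:5]
[6] read 'a'  n1⇒n0 ·f
[7] read 'd'  n0⇒n6
[8] read 'a'  n6⇒n7
[9] read 'a'  n7⇒n10
[10] read 'b'  n10⇒n11  → match P0@[10:10],P3@[7:10]
[11] read 'd'  n11⇒n6 ·f
[12] read 'a'  n6⇒n7
[13] read 'd'  n7⇒n8  → match P4@[11:13]
[14] read 'b'  n8⇒n1 ·f  → match P0@[14:14]
[15] read 'c'  n1⇒n2
[16] read 'd'  n2⇒n3
[17] read 'a'  n3⇒n4
[18] read 'a'  n4⇒n10 ·f
[19] read 'b'  n10⇒n11  → match P0@[19:19],P3@[16:19]
[20] read 'd'  n11⇒n6 ·f
[21] read 'b'  n6⇒n1 ·f  → match P0@[21:21]
[22] read 'c'  n1⇒n2
[23] read 'd'  n2⇒n3
[24] read 'a'  n3⇒n4
[25] read 'd'  n4⇒n5  → match P1@[21:25],P4@[23:25]
[26] read 'a'  n5⇒n9 ·f  → match P2@[23:26]
[27] read 'b'  n9⇒n1 ·f  → match P0@[27:27]
[28] read 'c'  n1⇒n2
[29] read 'd'  n2⇒n3
[30] read 'a'  n3⇒n4
[31] read 'd'  n4⇒n5  → match P1@[27:31],P4@[29:31]
[32] read 'b'  n5⇒n1 ·f  → match P0@[32:32]
[33] read 'c'  n1⇒n2
[34] read 'd'  n2⇒n3
[35] read 'a'  n3⇒n4
[36] read 'd'  n4⇒n5  → match P1@[32:36],P4@[34:36]
[37] read 'b'  n5⇒n1 ·f  → match P0@[37:37]
[38] read 'd'  n1⇒n6 ·f
[39] read 'd'  n6⇒n6 ·f
[40] read 'a'  n6⇒n7
[41] read 'd'  n7⇒n8  → match P4@[39:41]
[42] read 'a'  n8⇒n9  → match P2@[39:42]
[43] read 'b'  n9⇒n1 ·f  → match P0@[43:43]
[44] read 'a'  n1⇒n0 ·f
[45] read 'b'  n0⇒n1  → match P0@[45:45]
[46] read 'b'  n1⇒n1 ·f  → match P0@[46:46]
[47] read 'b'  n1⇒n1 ·f  → match P0@[47:47]
[48] read 'd'  n1⇒n6 ·f
[49] read 'd'  n6⇒n6 ·f
[50] read 'a'  n6⇒n7
[51] read 'd'  n7⇒n8  → match P4@[49:51]
[52] read 'a'  n8⇒n9  → match P2@[49:52]
[53] read 'd'  n9⇒n8 ·f  → match P4@[51:53]
[54] read 'd'  n8⇒n6 ·f
[55] read 'a'  n6⇒n7
[56] read 'd'  n7⇒n8  → match P4@[54:56]
[57] read 'a'  n8⇒n9  → match P2@[54:57]
[58] read 'a'  n9⇒n10 ·f
[59] read 'a'  n10⇒n0 ·f
[60] read 'd'  n0⇒n6
[61] read 'a'  n6⇒n7
[62] read 'a'  n7⇒n10
[63] read 'b'  n10⇒n11  → match P0@[63:63],P3@[60:63]
[64] read 'b'  n11⇒n1 ·f  → match P0@[64:64]
[65] read 'a'  n1⇒n0 ·f
[66] read 'b'  n0⇒n1  → match P0@[66:66]
[67] read 'c'  n1⇒n2
[68] read 'd'  n2⇒n3
[69] read 'a'  n3⇒n4
[70] read 'd'  n4⇒n5  → match P1@[66:70],P4@[68:70]
[71] read 'a'  n5⇒n9 ·f  → match P2@[68:71]
[72] read 'b'  n9⇒n1 ·f  → match P0@[72:72]
[73] read 'd'  n1⇒n6 ·f
[74] read 'd'  n6⇒n6 ·f
[75] read 'a'  n6⇒n7

All matches (sorted): [[0,0],[4,1],[4,4],[5,0],[10,0],[10,3],[13,4],[14,0],[19,0],[19,3],[21,0],[25,1],[25,4],[26,2],[27,0],[31,1],[31,4],[32,0],[36,1],[36,4],[37,0],[41,4],[42,2],[43,0],[45,0],[46,0],[47,0],[51,4],[52,2],[53,4],[56,4],[57,2],[63,0],[63,3],[64,0],[66,0],[70,1],[70,4],[71,2],[72,0]]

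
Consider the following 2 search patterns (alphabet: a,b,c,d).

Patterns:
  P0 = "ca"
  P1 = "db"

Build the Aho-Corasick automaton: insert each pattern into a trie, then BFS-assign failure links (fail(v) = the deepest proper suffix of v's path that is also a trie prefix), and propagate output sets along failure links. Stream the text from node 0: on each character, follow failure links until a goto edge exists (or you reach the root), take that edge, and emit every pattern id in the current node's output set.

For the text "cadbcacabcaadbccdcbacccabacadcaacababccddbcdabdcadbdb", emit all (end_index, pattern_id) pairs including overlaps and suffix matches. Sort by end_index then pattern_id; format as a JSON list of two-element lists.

Build automaton:
Trie nodes:
  0='ε' goto c→1 d→3
  1='c' goto a→2
  2='ca' goto ·  ←P0
  3='d' goto b→4
  4='db' goto ·  ←P1

Failure links (BFS by depth):
  n1('c'): parent n0 fail=0; on 'c' 0 → fail=0;  out ∅∪∅=∅
  n3('d'): parent n0 fail=0; on 'd' 0 → fail=0;  out ∅∪∅=∅
  n2('ca'): parent n1 fail=0; on 'a' 0 → fail=0;  out {0}∪∅={0}
  n4('db'): parent n3 fail=0; on 'b' 0 → fail=0;  out {1}∪∅={1}

Run:
pos 0 'c': at 1
pos 1 'a': at 2  → match P0@[0:1]
pos 2 'd': at 3 (fail-walked)
pos 3 'b': at 4  → match P1@[2:3]
pos 4 'c': at 1 (fail-walked)
pos 5 'a': at 2  → match P0@[4:5]
pos 6 'c': at 1 (fail-walked)
pos 7 'a': at 2  → match P0@[6:7]
pos 8 'b': at 0 (fail-walked)
pos 9 'c': at 1
pos 10 'a': at 2  → match P0@[9:10]
pos 11 'a': at 0 (fail-walked)
pos 12 'd': at 3
pos 13 'b': at 4  → match P1@[12:13]
pos 14 'c': at 1 (fail-walked)
pos 15 'c': at 1 (fail-walked)
pos 16 'd': at 3 (fail-walked)
pos 17 'c': at 1 (fail-walked)
pos 18 'b': at 0 (fail-walked)
pos 19 'a': at 0
pos 20 'c': at 1
pos 21 'c': at 1 (fail-walked)
pos 22 'c': at 1 (fail-walked)
pos 23 'a': at 2  → match P0@[22:23]
pos 24 'b': at 0 (fail-walked)
pos 25 'a': at 0
pos 26 'c': at 1
pos 27 'a': at 2  → match P0@[26:27]
pos 28 'd': at 3 (fail-walked)
pos 29 'c': at 1 (fail-walked)
pos 30 'a': at 2  → match P0@[29:30]
pos 31 'a': at 0 (fail-walked)
pos 32 'c': at 1
pos 33 'a': at 2  → match P0@[32:33]
pos 34 'b': at 0 (fail-walked)
pos 35 'a': at 0
pos 36 'b': at 0
pos 37 'c': at 1
pos 38 'c': at 1 (fail-walked)
pos 39 'd': at 3 (fail-walked)
pos 40 'd': at 3 (fail-walked)
pos 41 'b': at 4  → match P1@[40:41]
pos 42 'c': at 1 (fail-walked)
pos 43 'd': at 3 (fail-walked)
pos 44 'a': at 0 (fail-walked)
pos 45 'b': at 0
pos 46 'd': at 3
pos 47 'c': at 1 (fail-walked)
pos 48 'a': at 2  → match P0@[47:48]
pos 49 'd': at 3 (fail-walked)
pos 50 'b': at 4  → match P1@[49:50]
pos 51 'd': at 3 (fail-walked)
pos 52 'b': at 4  → match P1@[51:52]

Matches: [[1,0],[3,1],[5,0],[7,0],[10,0],[13,1],[23,0],[27,0],[30,0],[33,0],[41,1],[48,0],[50,1],[52,1]]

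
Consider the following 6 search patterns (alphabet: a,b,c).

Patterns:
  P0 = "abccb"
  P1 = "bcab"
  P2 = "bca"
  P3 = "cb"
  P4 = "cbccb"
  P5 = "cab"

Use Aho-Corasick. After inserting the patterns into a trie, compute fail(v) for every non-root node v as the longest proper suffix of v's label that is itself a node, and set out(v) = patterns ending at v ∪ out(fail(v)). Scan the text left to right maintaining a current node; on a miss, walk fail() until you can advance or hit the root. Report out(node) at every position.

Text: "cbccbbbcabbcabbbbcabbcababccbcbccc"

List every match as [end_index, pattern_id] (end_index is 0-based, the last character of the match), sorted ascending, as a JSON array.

Build:
Trie (insert patterns):
  0='ε' goto a→1 b→6 c→10
  1='a' goto b→2
  2='ab' goto c→3
  3='abc' goto c→4
  4='abcc' goto b→5
  5='abccb' goto ·  ←P0
  6='b' goto c→7
  7='bc' goto a→8
  8='bca' goto b→9  ←P2
  9='bcab' goto ·  ←P1
  10='c' goto a→15 b→11
  11='cb' goto c→12  ←P3
  12='cbc' goto c→13
  13='cbcc' goto b→14
  14='cbccb' goto ·  ←P4
  15='ca' goto b→16
  16='cab' goto ·  ←P5

BFS fail/out derivation:
  fail(1) 'a': from fail(0)=0 chase 'a': 0 ⇒ 0;  out=∅∪out(0)=∅
  fail(6) 'b': from fail(0)=0 chase 'b': 0 ⇒ 0;  out=∅∪out(0)=∅
  fail(10) 'c': from fail(0)=0 chase 'c': 0 ⇒ 0;  out=∅∪out(0)=∅
  fail(2) 'ab': from fail(1)=0 chase 'b': 0 ⇒ 6;  out=∅∪out(6)=∅
  fail(7) 'bc': from fail(6)=0 chase 'c': 0 ⇒ 10;  out=∅∪out(10)=∅
  fail(11) 'cb': from fail(10)=0 chase 'b': 0 ⇒ 6;  out={3}∪out(6)={3}
  fail(15) 'ca': from fail(10)=0 chase 'a': 0 ⇒ 1;  out=∅∪out(1)=∅
  fail(3) 'abc': from fail(2)=6 chase 'c': 6 ⇒ 7;  out=∅∪out(7)=∅
  fail(8) 'bca': from fail(7)=10 chase 'a': 10 ⇒ 15;  out={2}∪out(15)={2}
  fail(12) 'cbc': from fail(11)=6 chase 'c': 6 ⇒ 7;  out=∅∪out(7)=∅
  fail(16) 'cab': from fail(15)=1 chase 'b': 1 ⇒ 2;  out={5}∪out(2)={5}
  fail(4) 'abcc': from fail(3)=7 chase 'c': 7→10→0 ⇒ 10;  out=∅∪out(10)=∅
  fail(9) 'bcab': from fail(8)=15 chase 'b': 15 ⇒ 16;  out={1}∪out(16)={1,5}
  fail(13) 'cbcc': from fail(12)=7 chase 'c': 7→10→0 ⇒ 10;  out=∅∪out(10)=∅
  fail(5) 'abccb': from fail(4)=10 chase 'b': 10 ⇒ 11;  out={0}∪out(11)={0,3}
  fail(14) 'cbccb': from fail(13)=10 chase 'b': 10 ⇒ 11;  out={4}∪out(11)={3,4}

Run:
[0] read 'c'  n0⇒n10
[1] read 'b'  n10⇒n11  ** P3@[0:1]
[2] read 'c'  n11⇒n12
[3] read 'c'  n12⇒n13
[4] read 'b'  n13⇒n14  ** P3@[3:4],P4@[0:4]
[5] read 'b'  n14⇒n6 (via fail)
[6] read 'b'  n6⇒n6 (via fail)
[7] read 'c'  n6⇒n7
[8] read 'a'  n7⇒n8  ** P2@[6:8]
[9] read 'b'  n8⇒n9  ** P1@[6:9],P5@[7:9]
[10] read 'b'  n9⇒n6 (via fail)
[11] read 'c'  n6⇒n7
[12] read 'a'  n7⇒n8  ** P2@[10:12]
[13] read 'b'  n8⇒n9  ** P1@[10:13],P5@[11:13]
[14] read 'b'  n9⇒n6 (via fail)
[15] read 'b'  n6⇒n6 (via fail)
[16] read 'b'  n6⇒n6 (via fail)
[17] read 'c'  n6⇒n7
[18] read 'a'  n7⇒n8  ** P2@[16:18]
[19] read 'b'  n8⇒n9  ** P1@[16:19],P5@[17:19]
[20] read 'b'  n9⇒n6 (via fail)
[21] read 'c'  n6⇒n7
[22] read 'a'  n7⇒n8  ** P2@[20:22]
[23] read 'b'  n8⇒n9  ** P1@[20:23],P5@[21:23]
[24] read 'a'  n9⇒n1 (via fail)
[25] read 'b'  n1⇒n2
[26] read 'c'  n2⇒n3
[27] read 'c'  n3⇒n4
[28] read 'b'  n4⇒n5  ** P0@[24:28],P3@[27:28]
[29] read 'c'  n5⇒n12 (via fail)
[30] read 'b'  n12⇒n11 (via fail)  ** P3@[29:30]
[31] read 'c'  n11⇒n12
[32] read 'c'  n12⇒n13
[33] read 'c'  n13⇒n10 (via fail)

All matches (sorted): [[1,3],[4,3],[4,4],[8,2],[9,1],[9,5],[12,2],[13,1],[13,5],[18,2],[19,1],[19,5],[22,2],[23,1],[23,5],[28,0],[28,3],[30,3]]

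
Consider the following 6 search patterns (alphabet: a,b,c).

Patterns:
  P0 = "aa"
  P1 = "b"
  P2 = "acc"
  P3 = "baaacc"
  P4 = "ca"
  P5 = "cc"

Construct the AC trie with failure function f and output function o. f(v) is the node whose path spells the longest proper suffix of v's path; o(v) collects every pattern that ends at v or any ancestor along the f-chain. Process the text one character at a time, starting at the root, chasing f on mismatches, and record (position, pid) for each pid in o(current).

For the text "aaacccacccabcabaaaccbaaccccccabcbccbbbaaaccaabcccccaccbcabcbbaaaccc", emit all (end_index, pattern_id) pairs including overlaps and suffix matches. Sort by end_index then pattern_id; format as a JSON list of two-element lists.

Build automaton:
Trie nodes:
  0='ε' goto a→1 b→3 c→11
  1='a' goto a→2 c→4
  2='aa' goto ·  [P0 ends]
  3='b' goto a→6  [P1 ends]
  4='ac' goto c→5
  5='acc' goto ·  [P2 ends]
  6='ba' goto a→7
  7='baa' goto a→8
  8='baaa' goto c→9
  9='baaac' goto c→10
  10='baaacc' goto ·  [P3 ends]
  11='c' goto a→12 c→13
  12='ca' goto ·  [P4 ends]
  13='cc' goto ·  [P5 ends]

BFS fail/out derivation:
  n1('a'): parent n0 fail=0; on 'a' 0 → fail=0;  out ∅∪∅=∅
  n3('b'): parent n0 fail=0; on 'b' 0 → fail=0;  out {1}∪∅={1}
  n11('c'): parent n0 fail=0; on 'c' 0 → fail=0;  out ∅∪∅=∅
  n2('aa'): parent n1 fail=0; on 'a' 0 → fail=1;  out {0}∪∅={0}
  n4('ac'): parent n1 fail=0; on 'c' 0 → fail=11;  out ∅∪∅=∅
  n6('ba'): parent n3 fail=0; on 'a' 0 → fail=1;  out ∅∪∅=∅
  n12('ca'): parent n11 fail=0; on 'a' 0 → fail=1;  out {4}∪∅={4}
  n13('cc'): parent n11 fail=0; on 'c' 0 → fail=11;  out {5}∪∅={5}
  n5('acc'): parent n4 fail=11; on 'c' 11 → fail=13;  out {2}∪{5}={2,5}
  n7('baa'): parent n6 fail=1; on 'a' 1 → fail=2;  out ∅∪{0}={0}
  n8('baaa'): parent n7 fail=2; on 'a' 2→1 → fail=2;  out ∅∪{0}={0}
  n9('baaac'): parent n8 fail=2; on 'c' 2→1 → fail=4;  out ∅∪∅=∅
  n10('baaacc'): parent n9 fail=4; on 'c' 4 → fail=5;  out {3}∪{2,5}={2,3,5}

Scan:
pos 0 'a': at 1
pos 1 'a': at 2  → match P0@[0:1]
pos 2 'a': at 2 ·f  → match P0@[1:2]
pos 3 'c': at 4 ·f
pos 4 'c': at 5  → match P2@[2:4],P5@[3:4]
pos 5 'c': at 13 ·f  → match P5@[4:5]
pos 6 'a': at 12 ·f  → match P4@[5:6]
pos 7 'c': at 4 ·f
pos 8 'c': at 5  → match P2@[6:8],P5@[7:8]
pos 9 'c': at 13 ·f  → match P5@[8:9]
pos 10 'a': at 12 ·f  → match P4@[9:10]
pos 11 'b': at 3 ·f  → match P1@[11:11]
pos 12 'c': at 11 ·f
pos 13 'a': at 12  → match P4@[12:13]
pos 14 'b': at 3 ·f  → match P1@[14:14]
pos 15 'a': at 6
pos 16 'a': at 7  → match P0@[15:16]
pos 17 'a': at 8  → match P0@[16:17]
pos 18 'c': at 9
pos 19 'c': at 10  → match P2@[17:19],P3@[14:19],P5@[18:19]
pos 20 'b': at 3 ·f  → match P1@[20:20]
pos 21 'a': at 6
pos 22 'a': at 7  → match P0@[21:22]
pos 23 'c': at 4 ·f
pos 24 'c': at 5  → match P2@[22:24],P5@[23:24]
pos 25 'c': at 13 ·f  → match P5@[24:25]
pos 26 'c': at 13 ·f  → match P5@[25:26]
pos 27 'c': at 13 ·f  → match P5@[26:27]
pos 28 'c': at 13 ·f  → match P5@[27:28]
pos 29 'a': at 12 ·f  → match P4@[28:29]
pos 30 'b': at 3 ·f  → match P1@[30:30]
pos 31 'c': at 11 ·f
pos 32 'b': at 3 ·f  → match P1@[32:32]
pos 33 'c': at 11 ·f
pos 34 'c': at 13  → match P5@[33:34]
pos 35 'b': at 3 ·f  → match P1@[35:35]
pos 36 'b': at 3 ·f  → match P1@[36:36]
pos 37 'b': at 3 ·f  → match P1@[37:37]
pos 38 'a': at 6
pos 39 'a': at 7  → match P0@[38:39]
pos 40 'a': at 8  → match P0@[39:40]
pos 41 'c': at 9
pos 42 'c': at 10  → match P2@[40:42],P3@[37:42],P5@[41:42]
pos 43 'a': at 12 ·f  → match P4@[42:43]
pos 44 'a': at 2 ·f  → match P0@[43:44]
pos 45 'b': at 3 ·f  → match P1@[45:45]
pos 46 'c': at 11 ·f
pos 47 'c': at 13  → match P5@[46:47]
pos 48 'c': at 13 ·f  → match P5@[47:48]
pos 49 'c': at 13 ·f  → match P5@[48:49]
pos 50 'c': at 13 ·f  → match P5@[49:50]
pos 51 'a': at 12 ·f  → match P4@[50:51]
pos 52 'c': at 4 ·f
pos 53 'c': at 5  → match P2@[51:53],P5@[52:53]
pos 54 'b': at 3 ·f  → match P1@[54:54]
pos 55 'c': at 11 ·f
pos 56 'a': at 12  → match P4@[55:56]
pos 57 'b': at 3 ·f  → match P1@[57:57]
pos 58 'c': at 11 ·f
pos 59 'b': at 3 ·f  → match P1@[59:59]
pos 60 'b': at 3 ·f  → match P1@[60:60]
pos 61 'a': at 6
pos 62 'a': at 7  → match P0@[61:62]
pos 63 'a': at 8  → match P0@[62:63]
pos 64 'c': at 9
pos 65 'c': at 10  → match P2@[63:65],P3@[60:65],P5@[64:65]
pos 66 'c': at 13 ·f  → match P5@[65:66]

Result: [[1,0],[2,0],[4,2],[4,5],[5,5],[6,4],[8,2],[8,5],[9,5],[10,4],[11,1],[13,4],[14,1],[16,0],[17,0],[19,2],[19,3],[19,5],[20,1],[22,0],[24,2],[24,5],[25,5],[26,5],[27,5],[28,5],[29,4],[30,1],[32,1],[34,5],[35,1],[36,1],[37,1],[39,0],[40,0],[42,2],[42,3],[42,5],[43,4],[44,0],[45,1],[47,5],[48,5],[49,5],[50,5],[51,4],[53,2],[53,5],[54,1],[56,4],[57,1],[59,1],[60,1],[62,0],[63,0],[65,2],[65,3],[65,5],[66,5]]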